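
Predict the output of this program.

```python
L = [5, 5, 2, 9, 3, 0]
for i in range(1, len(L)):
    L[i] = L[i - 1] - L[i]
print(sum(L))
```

-36

i=1: L[1] = 5-5 = 0 → [5, 0, 2, 9, 3, 0]
i=2: L[2] = 0-2 = -2 → [5, 0, -2, 9, 3, 0]
i=3: L[3] = (-2)-9 = -11 → [5, 0, -2, -11, 3, 0]
i=4: L[4] = (-11)-3 = -14 → [5, 0, -2, -11, -14, 0]
i=5: L[5] = (-14)-0 = -14 → [5, 0, -2, -11, -14, -14]
sum = -36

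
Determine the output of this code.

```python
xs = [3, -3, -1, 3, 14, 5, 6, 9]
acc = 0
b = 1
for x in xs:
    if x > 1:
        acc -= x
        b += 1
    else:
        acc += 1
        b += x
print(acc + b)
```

-35

x=3: >1, acc = 0-3 = -3; b=2
x=-3: not >1, acc = (-3)+1 = -2; b=-1
x=-1: not >1, acc = (-2)+1 = -1; b=-2
x=3: >1, acc = (-1)-3 = -4; b=-1
x=14: >1, acc = (-4)-14 = -18; b=0
x=5: >1, acc = (-18)-5 = -23; b=1
x=6: >1, acc = (-23)-6 = -29; b=2
x=9: >1, acc = (-29)-9 = -38; b=3
acc+b = (-38)+3 = -35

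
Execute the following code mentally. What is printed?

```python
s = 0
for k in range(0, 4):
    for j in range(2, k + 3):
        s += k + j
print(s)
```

k=0,j=2: s = 0+2 = 2
k=1,j=2: s = 2+3 = 5
k=1,j=3: s = 5+4 = 9
k=2,j=2: s = 9+4 = 13
k=2,j=3: s = 13+5 = 18
k=2,j=4: s = 18+6 = 24
k=3,j=2: s = 24+5 = 29
k=3,j=3: s = 29+6 = 35
k=3,j=4: s = 35+7 = 42
k=3,j=5: s = 42+8 = 50

50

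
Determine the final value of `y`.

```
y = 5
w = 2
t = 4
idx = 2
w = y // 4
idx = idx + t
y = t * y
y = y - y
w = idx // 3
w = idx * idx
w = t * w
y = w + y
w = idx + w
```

144

w = 5//4 = 1
idx = 2+4 = 6
y = 4*5 = 20
y = 20-20 = 0
w = 6//3 = 2
w = 6*6 = 36
w = 4*36 = 144
y = 144+0 = 144
w = 6+144 = 150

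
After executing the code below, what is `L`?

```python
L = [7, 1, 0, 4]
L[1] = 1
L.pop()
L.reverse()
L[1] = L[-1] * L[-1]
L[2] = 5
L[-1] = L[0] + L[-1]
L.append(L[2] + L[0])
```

L[1] = 1 → [7, 1, 0, 4]
pop() removes 4 → [7, 1, 0]
reverse → [0, 1, 7]
L[1] = L[-1]*L[-1] = 7*7 = 49 → [0, 49, 7]
L[2] = 5 → [0, 49, 5]
L[-1] = L[0]+L[-1] = 0+5 = 5 → [0, 49, 5]
append L[2]+L[0] = 5+0 = 5 → [0, 49, 5, 5]

[0, 49, 5, 5]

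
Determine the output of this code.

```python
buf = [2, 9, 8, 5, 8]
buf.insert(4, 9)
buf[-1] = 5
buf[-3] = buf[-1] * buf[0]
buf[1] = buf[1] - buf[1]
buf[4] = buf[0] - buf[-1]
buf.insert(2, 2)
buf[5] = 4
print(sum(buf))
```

insert 9 at 4 → [2, 9, 8, 5, 9, 8]
buf[-1] = 5 → [2, 9, 8, 5, 9, 5]
buf[-3] = buf[-1]*buf[0] = 5*2 = 10 → [2, 9, 8, 10, 9, 5]
buf[1] = buf[1]-buf[1] = 9-9 = 0 → [2, 0, 8, 10, 9, 5]
buf[4] = buf[0]-buf[-1] = 2-5 = -3 → [2, 0, 8, 10, -3, 5]
insert 2 at 2 → [2, 0, 2, 8, 10, -3, 5]
buf[5] = 4 → [2, 0, 2, 8, 10, 4, 5]
sum = 31

31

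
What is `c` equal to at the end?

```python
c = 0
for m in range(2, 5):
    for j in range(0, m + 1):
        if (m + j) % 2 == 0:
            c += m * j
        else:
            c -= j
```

m=2,j=0: even sum, c = 0+0 = 0
m=2,j=1: odd sum, c = 0-1 = -1
m=2,j=2: even sum, c = (-1)+4 = 3
m=3,j=0: odd sum, c = 3-0 = 3
m=3,j=1: even sum, c = 3+3 = 6
m=3,j=2: odd sum, c = 6-2 = 4
m=3,j=3: even sum, c = 4+9 = 13
m=4,j=0: even sum, c = 13+0 = 13
m=4,j=1: odd sum, c = 13-1 = 12
m=4,j=2: even sum, c = 12+8 = 20
m=4,j=3: odd sum, c = 20-3 = 17
m=4,j=4: even sum, c = 17+16 = 33

33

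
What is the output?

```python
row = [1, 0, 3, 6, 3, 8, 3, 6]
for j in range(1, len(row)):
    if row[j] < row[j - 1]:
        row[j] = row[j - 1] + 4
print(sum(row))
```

120

j=1: 0<1, row[1] = 1+4 = 5 → [1, 5, 3, 6, 3, 8, 3, 6]
j=2: 3<5, row[2] = 5+4 = 9 → [1, 5, 9, 6, 3, 8, 3, 6]
j=3: 6<9, row[3] = 9+4 = 13 → [1, 5, 9, 13, 3, 8, 3, 6]
j=4: 3<13, row[4] = 13+4 = 17 → [1, 5, 9, 13, 17, 8, 3, 6]
j=5: 8<17, row[5] = 17+4 = 21 → [1, 5, 9, 13, 17, 21, 3, 6]
j=6: 3<21, row[6] = 21+4 = 25 → [1, 5, 9, 13, 17, 21, 25, 6]
j=7: 6<25, row[7] = 25+4 = 29 → [1, 5, 9, 13, 17, 21, 25, 29]
sum = 120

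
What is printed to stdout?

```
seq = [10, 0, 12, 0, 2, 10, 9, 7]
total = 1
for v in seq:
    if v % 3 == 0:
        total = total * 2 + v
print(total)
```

v=10: not %3==0
v=0: %3==0, total = 1*2+0 = 2
v=12: %3==0, total = 2*2+12 = 16
v=0: %3==0, total = 16*2+0 = 32
v=2: not %3==0
v=10: not %3==0
v=9: %3==0, total = 32*2+9 = 73
v=7: not %3==0

73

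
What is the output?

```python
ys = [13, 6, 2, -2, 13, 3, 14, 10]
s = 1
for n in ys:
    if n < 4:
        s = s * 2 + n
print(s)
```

15

n=13: not <4
n=6: not <4
n=2: <4, s = 1*2+2 = 4
n=-2: <4, s = 4*2+(-2) = 6
n=13: not <4
n=3: <4, s = 6*2+3 = 15
n=14: not <4
n=10: not <4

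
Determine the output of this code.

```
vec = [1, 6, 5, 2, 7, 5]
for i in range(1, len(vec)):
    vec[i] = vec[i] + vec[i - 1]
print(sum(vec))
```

i=1: vec[1] = 6+1 = 7 → [1, 7, 5, 2, 7, 5]
i=2: vec[2] = 5+7 = 12 → [1, 7, 12, 2, 7, 5]
i=3: vec[3] = 2+12 = 14 → [1, 7, 12, 14, 7, 5]
i=4: vec[4] = 7+14 = 21 → [1, 7, 12, 14, 21, 5]
i=5: vec[5] = 5+21 = 26 → [1, 7, 12, 14, 21, 26]
sum = 81

81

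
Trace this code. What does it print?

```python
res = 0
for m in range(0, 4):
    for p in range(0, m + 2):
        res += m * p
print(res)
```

m=0,p=0: res = 0+0 = 0
m=0,p=1: res = 0+0 = 0
m=1,p=0: res = 0+0 = 0
m=1,p=1: res = 0+1 = 1
m=1,p=2: res = 1+2 = 3
m=2,p=0: res = 3+0 = 3
m=2,p=1: res = 3+2 = 5
m=2,p=2: res = 5+4 = 9
m=2,p=3: res = 9+6 = 15
m=3,p=0: res = 15+0 = 15
m=3,p=1: res = 15+3 = 18
m=3,p=2: res = 18+6 = 24
m=3,p=3: res = 24+9 = 33
m=3,p=4: res = 33+12 = 45

45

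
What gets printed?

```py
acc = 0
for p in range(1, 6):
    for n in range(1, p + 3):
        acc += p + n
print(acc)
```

p=1,n=1: acc = 0+2 = 2
p=1,n=2: acc = 2+3 = 5
p=1,n=3: acc = 5+4 = 9
p=2,n=1: acc = 9+3 = 12
p=2,n=2: acc = 12+4 = 16
p=2,n=3: acc = 16+5 = 21
p=2,n=4: acc = 21+6 = 27
p=3,n=1: acc = 27+4 = 31
p=3,n=2: acc = 31+5 = 36
p=3,n=3: acc = 36+6 = 42
p=3,n=4: acc = 42+7 = 49
p=3,n=5: acc = 49+8 = 57
p=4,n=1: acc = 57+5 = 62
p=4,n=2: acc = 62+6 = 68
p=4,n=3: acc = 68+7 = 75
p=4,n=4: acc = 75+8 = 83
p=4,n=5: acc = 83+9 = 92
p=4,n=6: acc = 92+10 = 102
p=5,n=1: acc = 102+6 = 108
p=5,n=2: acc = 108+7 = 115
p=5,n=3: acc = 115+8 = 123
p=5,n=4: acc = 123+9 = 132
p=5,n=5: acc = 132+10 = 142
p=5,n=6: acc = 142+11 = 153
p=5,n=7: acc = 153+12 = 165

165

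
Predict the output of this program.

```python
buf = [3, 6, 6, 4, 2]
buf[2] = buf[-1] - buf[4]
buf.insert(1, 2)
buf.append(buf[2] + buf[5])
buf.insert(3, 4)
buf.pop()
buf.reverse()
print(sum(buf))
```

buf[2] = buf[-1]-buf[4] = 2-2 = 0 → [3, 6, 0, 4, 2]
insert 2 at 1 → [3, 2, 6, 0, 4, 2]
append buf[2]+buf[5] = 6+2 = 8 → [3, 2, 6, 0, 4, 2, 8]
insert 4 at 3 → [3, 2, 6, 4, 0, 4, 2, 8]
pop() removes 8 → [3, 2, 6, 4, 0, 4, 2]
reverse → [2, 4, 0, 4, 6, 2, 3]
sum = 21

21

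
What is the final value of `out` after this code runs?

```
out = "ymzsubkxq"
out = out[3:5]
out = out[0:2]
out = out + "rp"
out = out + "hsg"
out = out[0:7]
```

slice [3:5] → 'su'
slice [0:2] → 'su'
+ 'rp' → 'surp'
+ 'hsg' → 'surphsg'
slice [0:7] → 'surphsg'

'surphsg'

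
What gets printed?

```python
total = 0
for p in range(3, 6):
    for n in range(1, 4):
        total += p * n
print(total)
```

72

p=3,n=1: total = 0+3 = 3
p=3,n=2: total = 3+6 = 9
p=3,n=3: total = 9+9 = 18
p=4,n=1: total = 18+4 = 22
p=4,n=2: total = 22+8 = 30
p=4,n=3: total = 30+12 = 42
p=5,n=1: total = 42+5 = 47
p=5,n=2: total = 47+10 = 57
p=5,n=3: total = 57+15 = 72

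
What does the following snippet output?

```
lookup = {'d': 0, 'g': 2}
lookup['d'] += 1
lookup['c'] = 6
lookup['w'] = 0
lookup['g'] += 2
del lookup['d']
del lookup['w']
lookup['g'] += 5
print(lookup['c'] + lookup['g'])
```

lookup['d'] = 0+1 = 1 → {'d': 1, 'g': 2}
lookup['c'] = 6 → {'d': 1, 'g': 2, 'c': 6}
lookup['w'] = 0 → {'d': 1, 'g': 2, 'c': 6, 'w': 0}
lookup['g'] = 2+2 = 4 → {'d': 1, 'g': 4, 'c': 6, 'w': 0}
del 'd' → {'g': 4, 'c': 6, 'w': 0}
del 'w' → {'g': 4, 'c': 6}
lookup['g'] = 4+5 = 9 → {'g': 9, 'c': 6}
lookup['c']+lookup['g'] = 6+9 = 15

15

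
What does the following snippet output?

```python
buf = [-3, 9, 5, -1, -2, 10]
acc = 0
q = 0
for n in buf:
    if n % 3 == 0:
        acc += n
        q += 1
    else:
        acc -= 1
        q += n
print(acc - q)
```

-12

n=-3: %3==0, acc = 0+(-3) = -3; q=1
n=9: %3==0, acc = (-3)+9 = 6; q=2
n=5: not %3==0, acc = 6-1 = 5; q=7
n=-1: not %3==0, acc = 5-1 = 4; q=6
n=-2: not %3==0, acc = 4-1 = 3; q=4
n=10: not %3==0, acc = 3-1 = 2; q=14
acc-q = 2-14 = -12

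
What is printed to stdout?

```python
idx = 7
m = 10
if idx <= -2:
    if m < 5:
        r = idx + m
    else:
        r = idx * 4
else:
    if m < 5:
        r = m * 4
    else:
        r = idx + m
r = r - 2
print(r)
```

15

idx=7, m=10
idx <= -2 is False; m < 5 is False
→ r = idx + m = 17
r = 17-2 = 15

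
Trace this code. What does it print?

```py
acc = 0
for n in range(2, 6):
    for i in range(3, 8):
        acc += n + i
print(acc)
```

170

n=2,i=3: acc = 0+5 = 5
n=2,i=4: acc = 5+6 = 11
n=2,i=5: acc = 11+7 = 18
n=2,i=6: acc = 18+8 = 26
n=2,i=7: acc = 26+9 = 35
n=3,i=3: acc = 35+6 = 41
n=3,i=4: acc = 41+7 = 48
n=3,i=5: acc = 48+8 = 56
n=3,i=6: acc = 56+9 = 65
n=3,i=7: acc = 65+10 = 75
n=4,i=3: acc = 75+7 = 82
n=4,i=4: acc = 82+8 = 90
n=4,i=5: acc = 90+9 = 99
n=4,i=6: acc = 99+10 = 109
n=4,i=7: acc = 109+11 = 120
n=5,i=3: acc = 120+8 = 128
n=5,i=4: acc = 128+9 = 137
n=5,i=5: acc = 137+10 = 147
n=5,i=6: acc = 147+11 = 158
n=5,i=7: acc = 158+12 = 170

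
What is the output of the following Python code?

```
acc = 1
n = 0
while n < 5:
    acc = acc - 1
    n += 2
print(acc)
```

n=0: acc = 1-1 = 0
n=2: acc = 0-1 = -1
n=4: acc = (-1)-1 = -2

-2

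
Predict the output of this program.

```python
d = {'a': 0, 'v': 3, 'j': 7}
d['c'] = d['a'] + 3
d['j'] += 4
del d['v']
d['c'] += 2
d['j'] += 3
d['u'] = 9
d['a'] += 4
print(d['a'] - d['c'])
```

-1

d['c'] = d['a']+3 = 3 → {'a': 0, 'v': 3, 'j': 7, 'c': 3}
d['j'] = 7+4 = 11 → {'a': 0, 'v': 3, 'j': 11, 'c': 3}
del 'v' → {'a': 0, 'j': 11, 'c': 3}
d['c'] = 3+2 = 5 → {'a': 0, 'j': 11, 'c': 5}
d['j'] = 11+3 = 14 → {'a': 0, 'j': 14, 'c': 5}
d['u'] = 9 → {'a': 0, 'j': 14, 'c': 5, 'u': 9}
d['a'] = 0+4 = 4 → {'a': 4, 'j': 14, 'c': 5, 'u': 9}
d['a']-d['c'] = 4-5 = -1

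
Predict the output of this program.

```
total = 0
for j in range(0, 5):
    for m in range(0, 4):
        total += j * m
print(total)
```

j=0,m=0: total = 0+0 = 0
j=0,m=1: total = 0+0 = 0
j=0,m=2: total = 0+0 = 0
j=0,m=3: total = 0+0 = 0
j=1,m=0: total = 0+0 = 0
j=1,m=1: total = 0+1 = 1
j=1,m=2: total = 1+2 = 3
j=1,m=3: total = 3+3 = 6
j=2,m=0: total = 6+0 = 6
j=2,m=1: total = 6+2 = 8
j=2,m=2: total = 8+4 = 12
j=2,m=3: total = 12+6 = 18
j=3,m=0: total = 18+0 = 18
j=3,m=1: total = 18+3 = 21
j=3,m=2: total = 21+6 = 27
j=3,m=3: total = 27+9 = 36
j=4,m=0: total = 36+0 = 36
j=4,m=1: total = 36+4 = 40
j=4,m=2: total = 40+8 = 48
j=4,m=3: total = 48+12 = 60

60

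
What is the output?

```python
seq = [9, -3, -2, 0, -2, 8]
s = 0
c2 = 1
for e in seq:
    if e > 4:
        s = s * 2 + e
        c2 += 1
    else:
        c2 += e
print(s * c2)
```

-104

e=9: >4, s = 0*2+9 = 9; c2=2
e=-3: not >4; c2=-1
e=-2: not >4; c2=-3
e=0: not >4; c2=-3
e=-2: not >4; c2=-5
e=8: >4, s = 9*2+8 = 26; c2=-4
s*c2 = 26*(-4) = -104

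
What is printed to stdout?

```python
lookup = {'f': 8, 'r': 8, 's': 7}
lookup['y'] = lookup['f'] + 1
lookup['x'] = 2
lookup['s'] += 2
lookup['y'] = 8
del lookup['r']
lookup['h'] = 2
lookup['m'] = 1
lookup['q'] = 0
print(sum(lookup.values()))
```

lookup['y'] = lookup['f']+1 = 9 → {'f': 8, 'r': 8, 's': 7, 'y': 9}
lookup['x'] = 2 → {'f': 8, 'r': 8, 's': 7, 'y': 9, 'x': 2}
lookup['s'] = 7+2 = 9 → {'f': 8, 'r': 8, 's': 9, 'y': 9, 'x': 2}
lookup['y'] = 8 → {'f': 8, 'r': 8, 's': 9, 'y': 8, 'x': 2}
del 'r' → {'f': 8, 's': 9, 'y': 8, 'x': 2}
lookup['h'] = 2 → {'f': 8, 's': 9, 'y': 8, 'x': 2, 'h': 2}
lookup['m'] = 1 → {'f': 8, 's': 9, 'y': 8, 'x': 2, 'h': 2, 'm': 1}
lookup['q'] = 0 → {'f': 8, 's': 9, 'y': 8, 'x': 2, 'h': 2, 'm': 1, 'q': 0}
sum of values = 30

30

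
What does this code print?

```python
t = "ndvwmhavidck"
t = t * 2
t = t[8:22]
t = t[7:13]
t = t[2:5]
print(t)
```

repeat ×2 → 'ndvwmhavidckndvwmhavidck'
slice [8:22] → 'idckndvwmhavid'
slice [7:13] → 'wmhavi'
slice [2:5] → 'hav'

hav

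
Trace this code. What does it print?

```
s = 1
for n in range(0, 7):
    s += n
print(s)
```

n=0: s = 1+0 = 1
n=1: s = 1+1 = 2
n=2: s = 2+2 = 4
n=3: s = 4+3 = 7
n=4: s = 7+4 = 11
n=5: s = 11+5 = 16
n=6: s = 16+6 = 22

22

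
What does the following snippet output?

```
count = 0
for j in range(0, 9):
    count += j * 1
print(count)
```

j=0: count = 0+0*1 = 0
j=1: count = 0+1*1 = 1
j=2: count = 1+2*1 = 3
j=3: count = 3+3*1 = 6
j=4: count = 6+4*1 = 10
j=5: count = 10+5*1 = 15
j=6: count = 15+6*1 = 21
j=7: count = 21+7*1 = 28
j=8: count = 28+8*1 = 36

36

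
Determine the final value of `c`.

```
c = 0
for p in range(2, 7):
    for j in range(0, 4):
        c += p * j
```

120

p=2,j=0: c = 0+0 = 0
p=2,j=1: c = 0+2 = 2
p=2,j=2: c = 2+4 = 6
p=2,j=3: c = 6+6 = 12
p=3,j=0: c = 12+0 = 12
p=3,j=1: c = 12+3 = 15
p=3,j=2: c = 15+6 = 21
p=3,j=3: c = 21+9 = 30
p=4,j=0: c = 30+0 = 30
p=4,j=1: c = 30+4 = 34
p=4,j=2: c = 34+8 = 42
p=4,j=3: c = 42+12 = 54
p=5,j=0: c = 54+0 = 54
p=5,j=1: c = 54+5 = 59
p=5,j=2: c = 59+10 = 69
p=5,j=3: c = 69+15 = 84
p=6,j=0: c = 84+0 = 84
p=6,j=1: c = 84+6 = 90
p=6,j=2: c = 90+12 = 102
p=6,j=3: c = 102+18 = 120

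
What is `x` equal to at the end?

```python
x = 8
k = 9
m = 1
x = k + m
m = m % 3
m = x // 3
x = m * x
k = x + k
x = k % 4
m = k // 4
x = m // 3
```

3

x = 9+1 = 10
m = 1%3 = 1
m = 10//3 = 3
x = 3*10 = 30
k = 30+9 = 39
x = 39%4 = 3
m = 39//4 = 9
x = 9//3 = 3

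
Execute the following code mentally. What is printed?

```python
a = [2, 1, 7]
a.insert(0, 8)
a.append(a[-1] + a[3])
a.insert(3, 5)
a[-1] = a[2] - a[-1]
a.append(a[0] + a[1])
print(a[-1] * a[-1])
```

insert 8 at 0 → [8, 2, 1, 7]
append a[-1]+a[3] = 7+7 = 14 → [8, 2, 1, 7, 14]
insert 5 at 3 → [8, 2, 1, 5, 7, 14]
a[-1] = a[2]-a[-1] = 1-14 = -13 → [8, 2, 1, 5, 7, -13]
append a[0]+a[1] = 8+2 = 10 → [8, 2, 1, 5, 7, -13, 10]
a[-1]*a[-1] = 10*10 = 100

100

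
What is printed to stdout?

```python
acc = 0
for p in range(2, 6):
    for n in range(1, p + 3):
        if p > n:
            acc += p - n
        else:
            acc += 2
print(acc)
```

44

p=2,n=1: 2>1, acc = 0+1 = 1
p=2,n=2: not 2>2, acc = 1+2 = 3
p=2,n=3: not 2>3, acc = 3+2 = 5
p=2,n=4: not 2>4, acc = 5+2 = 7
p=3,n=1: 3>1, acc = 7+2 = 9
p=3,n=2: 3>2, acc = 9+1 = 10
p=3,n=3: not 3>3, acc = 10+2 = 12
p=3,n=4: not 3>4, acc = 12+2 = 14
p=3,n=5: not 3>5, acc = 14+2 = 16
p=4,n=1: 4>1, acc = 16+3 = 19
p=4,n=2: 4>2, acc = 19+2 = 21
p=4,n=3: 4>3, acc = 21+1 = 22
p=4,n=4: not 4>4, acc = 22+2 = 24
p=4,n=5: not 4>5, acc = 24+2 = 26
p=4,n=6: not 4>6, acc = 26+2 = 28
p=5,n=1: 5>1, acc = 28+4 = 32
p=5,n=2: 5>2, acc = 32+3 = 35
p=5,n=3: 5>3, acc = 35+2 = 37
p=5,n=4: 5>4, acc = 37+1 = 38
p=5,n=5: not 5>5, acc = 38+2 = 40
p=5,n=6: not 5>6, acc = 40+2 = 42
p=5,n=7: not 5>7, acc = 42+2 = 44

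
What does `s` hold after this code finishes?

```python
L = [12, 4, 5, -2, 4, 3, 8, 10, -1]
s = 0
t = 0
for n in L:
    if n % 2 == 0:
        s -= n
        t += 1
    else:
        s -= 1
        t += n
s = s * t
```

-507

n=12: even, s = 0-12 = -12; t=1
n=4: even, s = (-12)-4 = -16; t=2
n=5: not even, s = (-16)-1 = -17; t=7
n=-2: even, s = (-17)-(-2) = -15; t=8
n=4: even, s = (-15)-4 = -19; t=9
n=3: not even, s = (-19)-1 = -20; t=12
n=8: even, s = (-20)-8 = -28; t=13
n=10: even, s = (-28)-10 = -38; t=14
n=-1: not even, s = (-38)-1 = -39; t=13
s*t = (-39)*13 = -507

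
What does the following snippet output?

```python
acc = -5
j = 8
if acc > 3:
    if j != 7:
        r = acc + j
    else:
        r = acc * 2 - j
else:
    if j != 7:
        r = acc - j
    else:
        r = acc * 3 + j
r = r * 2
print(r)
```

-26

acc=-5, j=8
acc > 3 is False; j != 7 is True
→ r = acc - j = -13
r = (-13)*2 = -26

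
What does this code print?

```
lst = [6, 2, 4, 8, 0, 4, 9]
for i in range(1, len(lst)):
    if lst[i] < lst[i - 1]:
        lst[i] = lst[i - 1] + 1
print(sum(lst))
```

59

i=1: 2<6, lst[1] = 6+1 = 7 → [6, 7, 4, 8, 0, 4, 9]
i=2: 4<7, lst[2] = 7+1 = 8 → [6, 7, 8, 8, 0, 4, 9]
i=3: 8>=8, unchanged → [6, 7, 8, 8, 0, 4, 9]
i=4: 0<8, lst[4] = 8+1 = 9 → [6, 7, 8, 8, 9, 4, 9]
i=5: 4<9, lst[5] = 9+1 = 10 → [6, 7, 8, 8, 9, 10, 9]
i=6: 9<10, lst[6] = 10+1 = 11 → [6, 7, 8, 8, 9, 10, 11]
sum = 59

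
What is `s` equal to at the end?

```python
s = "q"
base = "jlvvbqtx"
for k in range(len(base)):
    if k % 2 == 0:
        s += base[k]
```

k=0: add 'j' → 'qj'
k=1: skip
k=2: add 'v' → 'qjv'
k=3: skip
k=4: add 'b' → 'qjvb'
k=5: skip
k=6: add 't' → 'qjvbt'
k=7: skip

'qjvbt'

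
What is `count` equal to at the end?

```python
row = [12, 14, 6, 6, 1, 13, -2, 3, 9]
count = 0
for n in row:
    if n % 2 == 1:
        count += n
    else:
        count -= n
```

-10

n=12: not odd, count = 0-12 = -12
n=14: not odd, count = (-12)-14 = -26
n=6: not odd, count = (-26)-6 = -32
n=6: not odd, count = (-32)-6 = -38
n=1: odd, count = (-38)+1 = -37
n=13: odd, count = (-37)+13 = -24
n=-2: not odd, count = (-24)-(-2) = -22
n=3: odd, count = (-22)+3 = -19
n=9: odd, count = (-19)+9 = -10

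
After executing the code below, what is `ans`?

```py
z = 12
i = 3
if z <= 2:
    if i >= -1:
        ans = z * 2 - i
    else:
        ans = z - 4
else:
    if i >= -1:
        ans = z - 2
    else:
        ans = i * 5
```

z=12, i=3
z <= 2 is False; i >= -1 is True
→ ans = z - 2 = 10

10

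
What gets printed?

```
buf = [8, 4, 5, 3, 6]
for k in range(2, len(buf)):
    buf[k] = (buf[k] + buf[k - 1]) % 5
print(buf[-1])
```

k=2: buf[2] = (5+4)%5 = 4 → [8, 4, 4, 3, 6]
k=3: buf[3] = (3+4)%5 = 2 → [8, 4, 4, 2, 6]
k=4: buf[4] = (6+2)%5 = 3 → [8, 4, 4, 2, 3]

3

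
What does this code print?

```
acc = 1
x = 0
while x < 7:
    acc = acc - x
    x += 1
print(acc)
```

-20

x=0: acc = 1-0 = 1
x=1: acc = 1-1 = 0
x=2: acc = 0-2 = -2
x=3: acc = (-2)-3 = -5
x=4: acc = (-5)-4 = -9
x=5: acc = (-9)-5 = -14
x=6: acc = (-14)-6 = -20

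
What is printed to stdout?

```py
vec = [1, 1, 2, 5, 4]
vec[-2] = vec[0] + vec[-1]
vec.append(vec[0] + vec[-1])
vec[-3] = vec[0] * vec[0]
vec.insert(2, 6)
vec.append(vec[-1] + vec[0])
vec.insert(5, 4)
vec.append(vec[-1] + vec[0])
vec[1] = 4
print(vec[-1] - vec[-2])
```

vec[-2] = vec[0]+vec[-1] = 1+4 = 5 → [1, 1, 2, 5, 4]
append vec[0]+vec[-1] = 1+4 = 5 → [1, 1, 2, 5, 4, 5]
vec[-3] = vec[0]*vec[0] = 1*1 = 1 → [1, 1, 2, 1, 4, 5]
insert 6 at 2 → [1, 1, 6, 2, 1, 4, 5]
append vec[-1]+vec[0] = 5+1 = 6 → [1, 1, 6, 2, 1, 4, 5, 6]
insert 4 at 5 → [1, 1, 6, 2, 1, 4, 4, 5, 6]
append vec[-1]+vec[0] = 6+1 = 7 → [1, 1, 6, 2, 1, 4, 4, 5, 6, 7]
vec[1] = 4 → [1, 4, 6, 2, 1, 4, 4, 5, 6, 7]
vec[-1]-vec[-2] = 7-6 = 1

1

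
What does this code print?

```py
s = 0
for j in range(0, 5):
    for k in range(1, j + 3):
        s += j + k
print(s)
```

105

j=0,k=1: s = 0+1 = 1
j=0,k=2: s = 1+2 = 3
j=1,k=1: s = 3+2 = 5
j=1,k=2: s = 5+3 = 8
j=1,k=3: s = 8+4 = 12
j=2,k=1: s = 12+3 = 15
j=2,k=2: s = 15+4 = 19
j=2,k=3: s = 19+5 = 24
j=2,k=4: s = 24+6 = 30
j=3,k=1: s = 30+4 = 34
j=3,k=2: s = 34+5 = 39
j=3,k=3: s = 39+6 = 45
j=3,k=4: s = 45+7 = 52
j=3,k=5: s = 52+8 = 60
j=4,k=1: s = 60+5 = 65
j=4,k=2: s = 65+6 = 71
j=4,k=3: s = 71+7 = 78
j=4,k=4: s = 78+8 = 86
j=4,k=5: s = 86+9 = 95
j=4,k=6: s = 95+10 = 105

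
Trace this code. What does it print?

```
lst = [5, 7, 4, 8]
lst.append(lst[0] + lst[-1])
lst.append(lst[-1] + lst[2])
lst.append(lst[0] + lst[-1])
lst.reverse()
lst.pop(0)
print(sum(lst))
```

append lst[0]+lst[-1] = 5+8 = 13 → [5, 7, 4, 8, 13]
append lst[-1]+lst[2] = 13+4 = 17 → [5, 7, 4, 8, 13, 17]
append lst[0]+lst[-1] = 5+17 = 22 → [5, 7, 4, 8, 13, 17, 22]
reverse → [22, 17, 13, 8, 4, 7, 5]
pop(0) removes 22 → [17, 13, 8, 4, 7, 5]
sum = 54

54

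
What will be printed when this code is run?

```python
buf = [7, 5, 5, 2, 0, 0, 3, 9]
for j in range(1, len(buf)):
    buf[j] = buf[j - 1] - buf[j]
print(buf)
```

[7, 2, -3, -5, -5, -5, -8, -17]

j=1: buf[1] = 7-5 = 2 → [7, 2, 5, 2, 0, 0, 3, 9]
j=2: buf[2] = 2-5 = -3 → [7, 2, -3, 2, 0, 0, 3, 9]
j=3: buf[3] = (-3)-2 = -5 → [7, 2, -3, -5, 0, 0, 3, 9]
j=4: buf[4] = (-5)-0 = -5 → [7, 2, -3, -5, -5, 0, 3, 9]
j=5: buf[5] = (-5)-0 = -5 → [7, 2, -3, -5, -5, -5, 3, 9]
j=6: buf[6] = (-5)-3 = -8 → [7, 2, -3, -5, -5, -5, -8, 9]
j=7: buf[7] = (-8)-9 = -17 → [7, 2, -3, -5, -5, -5, -8, -17]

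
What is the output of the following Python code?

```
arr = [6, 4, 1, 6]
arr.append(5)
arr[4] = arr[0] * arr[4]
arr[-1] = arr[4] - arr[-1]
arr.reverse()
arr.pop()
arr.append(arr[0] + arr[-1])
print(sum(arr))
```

append 5 → [6, 4, 1, 6, 5]
arr[4] = arr[0]*arr[4] = 6*5 = 30 → [6, 4, 1, 6, 30]
arr[-1] = arr[4]-arr[-1] = 30-30 = 0 → [6, 4, 1, 6, 0]
reverse → [0, 6, 1, 4, 6]
pop() removes 6 → [0, 6, 1, 4]
append arr[0]+arr[-1] = 0+4 = 4 → [0, 6, 1, 4, 4]
sum = 15

15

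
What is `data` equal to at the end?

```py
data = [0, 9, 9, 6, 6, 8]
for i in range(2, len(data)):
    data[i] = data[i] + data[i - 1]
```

i=2: data[2] = 9+9 = 18 → [0, 9, 18, 6, 6, 8]
i=3: data[3] = 6+18 = 24 → [0, 9, 18, 24, 6, 8]
i=4: data[4] = 6+24 = 30 → [0, 9, 18, 24, 30, 8]
i=5: data[5] = 8+30 = 38 → [0, 9, 18, 24, 30, 38]

[0, 9, 18, 24, 30, 38]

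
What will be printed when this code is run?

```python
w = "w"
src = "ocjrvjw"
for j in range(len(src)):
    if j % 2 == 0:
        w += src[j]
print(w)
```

j=0: add 'o' → 'wo'
j=1: skip
j=2: add 'j' → 'woj'
j=3: skip
j=4: add 'v' → 'wojv'
j=5: skip
j=6: add 'w' → 'wojvw'

wojvw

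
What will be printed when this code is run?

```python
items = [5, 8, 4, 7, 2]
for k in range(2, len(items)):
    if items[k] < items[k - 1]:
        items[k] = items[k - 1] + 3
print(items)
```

k=2: 4<8, items[2] = 8+3 = 11 → [5, 8, 11, 7, 2]
k=3: 7<11, items[3] = 11+3 = 14 → [5, 8, 11, 14, 2]
k=4: 2<14, items[4] = 14+3 = 17 → [5, 8, 11, 14, 17]

[5, 8, 11, 14, 17]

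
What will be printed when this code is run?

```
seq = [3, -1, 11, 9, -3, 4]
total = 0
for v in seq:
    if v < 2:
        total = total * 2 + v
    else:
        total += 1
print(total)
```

v=3: not <2, total = 0+1 = 1
v=-1: <2, total = 1*2+(-1) = 1
v=11: not <2, total = 1+1 = 2
v=9: not <2, total = 2+1 = 3
v=-3: <2, total = 3*2+(-3) = 3
v=4: not <2, total = 3+1 = 4

4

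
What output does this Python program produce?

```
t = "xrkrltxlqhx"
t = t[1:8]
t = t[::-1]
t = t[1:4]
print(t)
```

xtl

slice [1:8] → 'rkrltxl'
reverse → 'lxtlrkr'
slice [1:4] → 'xtl'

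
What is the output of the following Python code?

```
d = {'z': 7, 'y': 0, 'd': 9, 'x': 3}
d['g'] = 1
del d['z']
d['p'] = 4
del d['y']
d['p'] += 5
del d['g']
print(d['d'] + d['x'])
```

d['g'] = 1 → {'z': 7, 'y': 0, 'd': 9, 'x': 3, 'g': 1}
del 'z' → {'y': 0, 'd': 9, 'x': 3, 'g': 1}
d['p'] = 4 → {'y': 0, 'd': 9, 'x': 3, 'g': 1, 'p': 4}
del 'y' → {'d': 9, 'x': 3, 'g': 1, 'p': 4}
d['p'] = 4+5 = 9 → {'d': 9, 'x': 3, 'g': 1, 'p': 9}
del 'g' → {'d': 9, 'x': 3, 'p': 9}
d['d']+d['x'] = 9+3 = 12

12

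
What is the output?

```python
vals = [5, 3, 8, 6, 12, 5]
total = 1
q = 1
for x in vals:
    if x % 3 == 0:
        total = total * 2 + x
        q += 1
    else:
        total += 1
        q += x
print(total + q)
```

79

x=5: not %3==0, total = 1+1 = 2; q=6
x=3: %3==0, total = 2*2+3 = 7; q=7
x=8: not %3==0, total = 7+1 = 8; q=15
x=6: %3==0, total = 8*2+6 = 22; q=16
x=12: %3==0, total = 22*2+12 = 56; q=17
x=5: not %3==0, total = 56+1 = 57; q=22
total+q = 57+22 = 79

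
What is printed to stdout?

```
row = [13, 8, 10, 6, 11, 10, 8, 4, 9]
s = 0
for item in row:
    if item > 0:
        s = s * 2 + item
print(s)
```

5489

item=13: >0, s = 0*2+13 = 13
item=8: >0, s = 13*2+8 = 34
item=10: >0, s = 34*2+10 = 78
item=6: >0, s = 78*2+6 = 162
item=11: >0, s = 162*2+11 = 335
item=10: >0, s = 335*2+10 = 680
item=8: >0, s = 680*2+8 = 1368
item=4: >0, s = 1368*2+4 = 2740
item=9: >0, s = 2740*2+9 = 5489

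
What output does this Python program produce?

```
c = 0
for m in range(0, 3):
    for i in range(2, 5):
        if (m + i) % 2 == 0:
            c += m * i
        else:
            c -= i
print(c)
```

m=0,i=2: even sum, c = 0+0 = 0
m=0,i=3: odd sum, c = 0-3 = -3
m=0,i=4: even sum, c = (-3)+0 = -3
m=1,i=2: odd sum, c = (-3)-2 = -5
m=1,i=3: even sum, c = (-5)+3 = -2
m=1,i=4: odd sum, c = (-2)-4 = -6
m=2,i=2: even sum, c = (-6)+4 = -2
m=2,i=3: odd sum, c = (-2)-3 = -5
m=2,i=4: even sum, c = (-5)+8 = 3

3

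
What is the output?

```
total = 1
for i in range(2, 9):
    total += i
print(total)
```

i=2: total = 1+2 = 3
i=3: total = 3+3 = 6
i=4: total = 6+4 = 10
i=5: total = 10+5 = 15
i=6: total = 15+6 = 21
i=7: total = 21+7 = 28
i=8: total = 28+8 = 36

36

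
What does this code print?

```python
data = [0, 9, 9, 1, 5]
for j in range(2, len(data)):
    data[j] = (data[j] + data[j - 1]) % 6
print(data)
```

j=2: data[2] = (9+9)%6 = 0 → [0, 9, 0, 1, 5]
j=3: data[3] = (1+0)%6 = 1 → [0, 9, 0, 1, 5]
j=4: data[4] = (5+1)%6 = 0 → [0, 9, 0, 1, 0]

[0, 9, 0, 1, 0]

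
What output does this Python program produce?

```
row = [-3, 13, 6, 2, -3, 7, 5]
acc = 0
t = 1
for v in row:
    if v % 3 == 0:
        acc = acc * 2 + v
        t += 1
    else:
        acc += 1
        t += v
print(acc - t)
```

v=-3: %3==0, acc = 0*2+(-3) = -3; t=2
v=13: not %3==0, acc = (-3)+1 = -2; t=15
v=6: %3==0, acc = (-2)*2+6 = 2; t=16
v=2: not %3==0, acc = 2+1 = 3; t=18
v=-3: %3==0, acc = 3*2+(-3) = 3; t=19
v=7: not %3==0, acc = 3+1 = 4; t=26
v=5: not %3==0, acc = 4+1 = 5; t=31
acc-t = 5-31 = -26

-26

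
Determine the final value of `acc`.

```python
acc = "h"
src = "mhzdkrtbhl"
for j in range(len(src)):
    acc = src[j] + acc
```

j=0: prepend 'm' → 'mh'
j=1: prepend 'h' → 'hmh'
j=2: prepend 'z' → 'zhmh'
j=3: prepend 'd' → 'dzhmh'
j=4: prepend 'k' → 'kdzhmh'
j=5: prepend 'r' → 'rkdzhmh'
j=6: prepend 't' → 'trkdzhmh'
j=7: prepend 'b' → 'btrkdzhmh'
j=8: prepend 'h' → 'hbtrkdzhmh'
j=9: prepend 'l' → 'lhbtrkdzhmh'

'lhbtrkdzhmh'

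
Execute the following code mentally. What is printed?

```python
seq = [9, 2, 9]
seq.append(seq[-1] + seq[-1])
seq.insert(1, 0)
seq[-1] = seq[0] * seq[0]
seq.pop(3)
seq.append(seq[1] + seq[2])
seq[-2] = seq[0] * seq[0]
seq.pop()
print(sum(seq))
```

92

append seq[-1]+seq[-1] = 9+9 = 18 → [9, 2, 9, 18]
insert 0 at 1 → [9, 0, 2, 9, 18]
seq[-1] = seq[0]*seq[0] = 9*9 = 81 → [9, 0, 2, 9, 81]
pop(3) removes 9 → [9, 0, 2, 81]
append seq[1]+seq[2] = 0+2 = 2 → [9, 0, 2, 81, 2]
seq[-2] = seq[0]*seq[0] = 9*9 = 81 → [9, 0, 2, 81, 2]
pop() removes 2 → [9, 0, 2, 81]
sum = 92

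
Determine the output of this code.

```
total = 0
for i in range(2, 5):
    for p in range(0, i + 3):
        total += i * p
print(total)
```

149

i=2,p=0: total = 0+0 = 0
i=2,p=1: total = 0+2 = 2
i=2,p=2: total = 2+4 = 6
i=2,p=3: total = 6+6 = 12
i=2,p=4: total = 12+8 = 20
i=3,p=0: total = 20+0 = 20
i=3,p=1: total = 20+3 = 23
i=3,p=2: total = 23+6 = 29
i=3,p=3: total = 29+9 = 38
i=3,p=4: total = 38+12 = 50
i=3,p=5: total = 50+15 = 65
i=4,p=0: total = 65+0 = 65
i=4,p=1: total = 65+4 = 69
i=4,p=2: total = 69+8 = 77
i=4,p=3: total = 77+12 = 89
i=4,p=4: total = 89+16 = 105
i=4,p=5: total = 105+20 = 125
i=4,p=6: total = 125+24 = 149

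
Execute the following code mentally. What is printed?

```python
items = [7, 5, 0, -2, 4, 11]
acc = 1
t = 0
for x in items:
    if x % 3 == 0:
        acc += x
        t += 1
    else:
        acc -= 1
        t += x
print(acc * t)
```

x=7: not %3==0, acc = 1-1 = 0; t=7
x=5: not %3==0, acc = 0-1 = -1; t=12
x=0: %3==0, acc = (-1)+0 = -1; t=13
x=-2: not %3==0, acc = (-1)-1 = -2; t=11
x=4: not %3==0, acc = (-2)-1 = -3; t=15
x=11: not %3==0, acc = (-3)-1 = -4; t=26
acc*t = (-4)*26 = -104

-104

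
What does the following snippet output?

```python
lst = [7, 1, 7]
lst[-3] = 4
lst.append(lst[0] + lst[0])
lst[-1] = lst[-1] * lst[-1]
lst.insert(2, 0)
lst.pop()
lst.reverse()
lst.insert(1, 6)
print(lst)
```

[7, 6, 0, 1, 4]

lst[-3] = 4 → [4, 1, 7]
append lst[0]+lst[0] = 4+4 = 8 → [4, 1, 7, 8]
lst[-1] = lst[-1]*lst[-1] = 8*8 = 64 → [4, 1, 7, 64]
insert 0 at 2 → [4, 1, 0, 7, 64]
pop() removes 64 → [4, 1, 0, 7]
reverse → [7, 0, 1, 4]
insert 6 at 1 → [7, 6, 0, 1, 4]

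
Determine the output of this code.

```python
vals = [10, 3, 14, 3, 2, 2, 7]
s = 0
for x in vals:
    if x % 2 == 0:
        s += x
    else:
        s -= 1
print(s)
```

25

x=10: even, s = 0+10 = 10
x=3: not even, s = 10-1 = 9
x=14: even, s = 9+14 = 23
x=3: not even, s = 23-1 = 22
x=2: even, s = 22+2 = 24
x=2: even, s = 24+2 = 26
x=7: not even, s = 26-1 = 25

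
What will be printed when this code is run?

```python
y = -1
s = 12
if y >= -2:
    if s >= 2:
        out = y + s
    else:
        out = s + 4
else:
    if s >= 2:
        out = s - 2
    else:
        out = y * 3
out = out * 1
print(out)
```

y=-1, s=12
y >= -2 is True; s >= 2 is True
→ out = y + s = 11
out = 11*1 = 11

11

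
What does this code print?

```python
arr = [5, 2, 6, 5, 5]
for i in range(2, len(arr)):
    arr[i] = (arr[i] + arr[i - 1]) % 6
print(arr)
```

i=2: arr[2] = (6+2)%6 = 2 → [5, 2, 2, 5, 5]
i=3: arr[3] = (5+2)%6 = 1 → [5, 2, 2, 1, 5]
i=4: arr[4] = (5+1)%6 = 0 → [5, 2, 2, 1, 0]

[5, 2, 2, 1, 0]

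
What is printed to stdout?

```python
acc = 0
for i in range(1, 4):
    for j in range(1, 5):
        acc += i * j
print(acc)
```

i=1,j=1: acc = 0+1 = 1
i=1,j=2: acc = 1+2 = 3
i=1,j=3: acc = 3+3 = 6
i=1,j=4: acc = 6+4 = 10
i=2,j=1: acc = 10+2 = 12
i=2,j=2: acc = 12+4 = 16
i=2,j=3: acc = 16+6 = 22
i=2,j=4: acc = 22+8 = 30
i=3,j=1: acc = 30+3 = 33
i=3,j=2: acc = 33+6 = 39
i=3,j=3: acc = 39+9 = 48
i=3,j=4: acc = 48+12 = 60

60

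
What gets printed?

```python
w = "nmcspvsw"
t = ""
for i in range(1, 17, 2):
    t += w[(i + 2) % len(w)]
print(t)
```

i=1: add w[3]='s' → 's'
i=3: add w[5]='v' → 'sv'
i=5: add w[7]='w' → 'svw'
i=7: add w[1]='m' → 'svwm'
i=9: add w[3]='s' → 'svwms'
i=11: add w[5]='v' → 'svwmsv'
i=13: add w[7]='w' → 'svwmsvw'
i=15: add w[1]='m' → 'svwmsvwm'

svwmsvwm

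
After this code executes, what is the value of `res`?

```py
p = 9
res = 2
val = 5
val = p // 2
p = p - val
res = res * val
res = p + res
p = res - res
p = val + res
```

13

val = 9//2 = 4
p = 9-4 = 5
res = 2*4 = 8
res = 5+8 = 13
p = 13-13 = 0
p = 4+13 = 17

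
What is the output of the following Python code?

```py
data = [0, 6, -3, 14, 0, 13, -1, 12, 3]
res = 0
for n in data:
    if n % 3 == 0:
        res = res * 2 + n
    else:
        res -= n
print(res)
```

-61

n=0: %3==0, res = 0*2+0 = 0
n=6: %3==0, res = 0*2+6 = 6
n=-3: %3==0, res = 6*2+(-3) = 9
n=14: not %3==0, res = 9-14 = -5
n=0: %3==0, res = (-5)*2+0 = -10
n=13: not %3==0, res = (-10)-13 = -23
n=-1: not %3==0, res = (-23)-(-1) = -22
n=12: %3==0, res = (-22)*2+12 = -32
n=3: %3==0, res = (-32)*2+3 = -61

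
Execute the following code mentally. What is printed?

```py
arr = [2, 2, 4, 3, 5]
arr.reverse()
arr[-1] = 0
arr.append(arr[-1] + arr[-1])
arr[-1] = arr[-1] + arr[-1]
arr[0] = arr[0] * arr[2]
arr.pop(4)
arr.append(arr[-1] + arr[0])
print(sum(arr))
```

49

reverse → [5, 3, 4, 2, 2]
arr[-1] = 0 → [5, 3, 4, 2, 0]
append arr[-1]+arr[-1] = 0+0 = 0 → [5, 3, 4, 2, 0, 0]
arr[-1] = arr[-1]+arr[-1] = 0+0 = 0 → [5, 3, 4, 2, 0, 0]
arr[0] = arr[0]*arr[2] = 5*4 = 20 → [20, 3, 4, 2, 0, 0]
pop(4) removes 0 → [20, 3, 4, 2, 0]
append arr[-1]+arr[0] = 0+20 = 20 → [20, 3, 4, 2, 0, 20]
sum = 49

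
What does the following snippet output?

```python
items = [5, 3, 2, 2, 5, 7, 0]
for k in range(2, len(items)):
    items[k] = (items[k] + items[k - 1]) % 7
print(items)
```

k=2: items[2] = (2+3)%7 = 5 → [5, 3, 5, 2, 5, 7, 0]
k=3: items[3] = (2+5)%7 = 0 → [5, 3, 5, 0, 5, 7, 0]
k=4: items[4] = (5+0)%7 = 5 → [5, 3, 5, 0, 5, 7, 0]
k=5: items[5] = (7+5)%7 = 5 → [5, 3, 5, 0, 5, 5, 0]
k=6: items[6] = (0+5)%7 = 5 → [5, 3, 5, 0, 5, 5, 5]

[5, 3, 5, 0, 5, 5, 5]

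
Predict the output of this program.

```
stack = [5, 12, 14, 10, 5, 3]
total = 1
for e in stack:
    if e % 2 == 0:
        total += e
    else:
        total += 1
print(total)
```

e=5: not even, total = 1+1 = 2
e=12: even, total = 2+12 = 14
e=14: even, total = 14+14 = 28
e=10: even, total = 28+10 = 38
e=5: not even, total = 38+1 = 39
e=3: not even, total = 39+1 = 40

40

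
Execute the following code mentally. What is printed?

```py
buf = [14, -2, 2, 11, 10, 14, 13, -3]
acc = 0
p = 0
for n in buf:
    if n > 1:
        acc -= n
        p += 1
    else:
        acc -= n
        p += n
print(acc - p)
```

-60

n=14: >1, acc = 0-14 = -14; p=1
n=-2: not >1, acc = (-14)-(-2) = -12; p=-1
n=2: >1, acc = (-12)-2 = -14; p=0
n=11: >1, acc = (-14)-11 = -25; p=1
n=10: >1, acc = (-25)-10 = -35; p=2
n=14: >1, acc = (-35)-14 = -49; p=3
n=13: >1, acc = (-49)-13 = -62; p=4
n=-3: not >1, acc = (-62)-(-3) = -59; p=1
acc-p = (-59)-1 = -60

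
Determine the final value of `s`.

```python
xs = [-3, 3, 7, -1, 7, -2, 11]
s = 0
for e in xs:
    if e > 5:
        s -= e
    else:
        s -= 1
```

-29

e=-3: not >5, s = 0-1 = -1
e=3: not >5, s = (-1)-1 = -2
e=7: >5, s = (-2)-7 = -9
e=-1: not >5, s = (-9)-1 = -10
e=7: >5, s = (-10)-7 = -17
e=-2: not >5, s = (-17)-1 = -18
e=11: >5, s = (-18)-11 = -29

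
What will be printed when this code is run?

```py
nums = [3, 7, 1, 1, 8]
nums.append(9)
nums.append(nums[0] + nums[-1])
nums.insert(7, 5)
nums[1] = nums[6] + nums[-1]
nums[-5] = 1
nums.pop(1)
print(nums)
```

append 9 → [3, 7, 1, 1, 8, 9]
append nums[0]+nums[-1] = 3+9 = 12 → [3, 7, 1, 1, 8, 9, 12]
insert 5 at 7 → [3, 7, 1, 1, 8, 9, 12, 5]
nums[1] = nums[6]+nums[-1] = 12+5 = 17 → [3, 17, 1, 1, 8, 9, 12, 5]
nums[-5] = 1 → [3, 17, 1, 1, 8, 9, 12, 5]
pop(1) removes 17 → [3, 1, 1, 8, 9, 12, 5]

[3, 1, 1, 8, 9, 12, 5]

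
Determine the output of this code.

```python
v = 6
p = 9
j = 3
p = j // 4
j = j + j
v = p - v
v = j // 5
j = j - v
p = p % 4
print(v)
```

p = 3//4 = 0
j = 3+3 = 6
v = 0-6 = -6
v = 6//5 = 1
j = 6-1 = 5
p = 0%4 = 0

1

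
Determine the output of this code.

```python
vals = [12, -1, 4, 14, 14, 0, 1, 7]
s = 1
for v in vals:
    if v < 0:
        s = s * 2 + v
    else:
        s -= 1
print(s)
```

v=12: not <0, s = 1-1 = 0
v=-1: <0, s = 0*2+(-1) = -1
v=4: not <0, s = (-1)-1 = -2
v=14: not <0, s = (-2)-1 = -3
v=14: not <0, s = (-3)-1 = -4
v=0: not <0, s = (-4)-1 = -5
v=1: not <0, s = (-5)-1 = -6
v=7: not <0, s = (-6)-1 = -7

-7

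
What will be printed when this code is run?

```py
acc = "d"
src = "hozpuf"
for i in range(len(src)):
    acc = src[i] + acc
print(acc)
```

fupzohd

i=0: prepend 'h' → 'hd'
i=1: prepend 'o' → 'ohd'
i=2: prepend 'z' → 'zohd'
i=3: prepend 'p' → 'pzohd'
i=4: prepend 'u' → 'upzohd'
i=5: prepend 'f' → 'fupzohd'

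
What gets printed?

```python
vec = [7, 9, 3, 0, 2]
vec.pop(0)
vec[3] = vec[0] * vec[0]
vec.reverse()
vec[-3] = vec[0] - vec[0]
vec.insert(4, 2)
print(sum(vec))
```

pop(0) removes 7 → [9, 3, 0, 2]
vec[3] = vec[0]*vec[0] = 9*9 = 81 → [9, 3, 0, 81]
reverse → [81, 0, 3, 9]
vec[-3] = vec[0]-vec[0] = 81-81 = 0 → [81, 0, 3, 9]
insert 2 at 4 → [81, 0, 3, 9, 2]
sum = 95

95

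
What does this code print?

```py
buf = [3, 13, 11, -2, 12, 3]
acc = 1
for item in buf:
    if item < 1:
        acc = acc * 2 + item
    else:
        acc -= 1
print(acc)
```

-8

item=3: not <1, acc = 1-1 = 0
item=13: not <1, acc = 0-1 = -1
item=11: not <1, acc = (-1)-1 = -2
item=-2: <1, acc = (-2)*2+(-2) = -6
item=12: not <1, acc = (-6)-1 = -7
item=3: not <1, acc = (-7)-1 = -8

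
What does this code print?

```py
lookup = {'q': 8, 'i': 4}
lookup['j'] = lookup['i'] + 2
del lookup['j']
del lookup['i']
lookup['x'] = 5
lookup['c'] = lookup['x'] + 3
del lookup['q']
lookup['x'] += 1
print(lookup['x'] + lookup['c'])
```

lookup['j'] = lookup['i']+2 = 6 → {'q': 8, 'i': 4, 'j': 6}
del 'j' → {'q': 8, 'i': 4}
del 'i' → {'q': 8}
lookup['x'] = 5 → {'q': 8, 'x': 5}
lookup['c'] = lookup['x']+3 = 8 → {'q': 8, 'x': 5, 'c': 8}
del 'q' → {'x': 5, 'c': 8}
lookup['x'] = 5+1 = 6 → {'x': 6, 'c': 8}
lookup['x']+lookup['c'] = 6+8 = 14

14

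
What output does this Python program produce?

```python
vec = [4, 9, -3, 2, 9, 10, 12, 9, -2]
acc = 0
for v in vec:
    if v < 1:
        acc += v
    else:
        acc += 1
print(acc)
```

v=4: not <1, acc = 0+1 = 1
v=9: not <1, acc = 1+1 = 2
v=-3: <1, acc = 2+(-3) = -1
v=2: not <1, acc = (-1)+1 = 0
v=9: not <1, acc = 0+1 = 1
v=10: not <1, acc = 1+1 = 2
v=12: not <1, acc = 2+1 = 3
v=9: not <1, acc = 3+1 = 4
v=-2: <1, acc = 4+(-2) = 2

2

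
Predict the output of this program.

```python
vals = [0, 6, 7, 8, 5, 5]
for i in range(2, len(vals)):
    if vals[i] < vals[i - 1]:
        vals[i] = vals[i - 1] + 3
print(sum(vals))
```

i=2: 7>=6, unchanged → [0, 6, 7, 8, 5, 5]
i=3: 8>=7, unchanged → [0, 6, 7, 8, 5, 5]
i=4: 5<8, vals[4] = 8+3 = 11 → [0, 6, 7, 8, 11, 5]
i=5: 5<11, vals[5] = 11+3 = 14 → [0, 6, 7, 8, 11, 14]
sum = 46

46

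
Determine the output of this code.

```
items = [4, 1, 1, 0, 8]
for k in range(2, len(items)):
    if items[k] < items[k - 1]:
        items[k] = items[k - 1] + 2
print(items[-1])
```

8

k=2: 1>=1, unchanged → [4, 1, 1, 0, 8]
k=3: 0<1, items[3] = 1+2 = 3 → [4, 1, 1, 3, 8]
k=4: 8>=3, unchanged → [4, 1, 1, 3, 8]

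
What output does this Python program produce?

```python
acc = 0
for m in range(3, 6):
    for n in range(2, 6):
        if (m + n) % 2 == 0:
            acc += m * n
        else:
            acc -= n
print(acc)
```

68

m=3,n=2: odd sum, acc = 0-2 = -2
m=3,n=3: even sum, acc = (-2)+9 = 7
m=3,n=4: odd sum, acc = 7-4 = 3
m=3,n=5: even sum, acc = 3+15 = 18
m=4,n=2: even sum, acc = 18+8 = 26
m=4,n=3: odd sum, acc = 26-3 = 23
m=4,n=4: even sum, acc = 23+16 = 39
m=4,n=5: odd sum, acc = 39-5 = 34
m=5,n=2: odd sum, acc = 34-2 = 32
m=5,n=3: even sum, acc = 32+15 = 47
m=5,n=4: odd sum, acc = 47-4 = 43
m=5,n=5: even sum, acc = 43+25 = 68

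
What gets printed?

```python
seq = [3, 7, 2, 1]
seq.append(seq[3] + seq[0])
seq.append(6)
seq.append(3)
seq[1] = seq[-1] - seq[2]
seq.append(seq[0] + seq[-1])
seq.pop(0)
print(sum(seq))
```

23

append seq[3]+seq[0] = 1+3 = 4 → [3, 7, 2, 1, 4]
append 6 → [3, 7, 2, 1, 4, 6]
append 3 → [3, 7, 2, 1, 4, 6, 3]
seq[1] = seq[-1]-seq[2] = 3-2 = 1 → [3, 1, 2, 1, 4, 6, 3]
append seq[0]+seq[-1] = 3+3 = 6 → [3, 1, 2, 1, 4, 6, 3, 6]
pop(0) removes 3 → [1, 2, 1, 4, 6, 3, 6]
sum = 23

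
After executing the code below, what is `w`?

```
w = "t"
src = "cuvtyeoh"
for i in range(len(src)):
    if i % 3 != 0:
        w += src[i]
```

i=0: skip
i=1: add 'u' → 'tu'
i=2: add 'v' → 'tuv'
i=3: skip
i=4: add 'y' → 'tuvy'
i=5: add 'e' → 'tuvye'
i=6: skip
i=7: add 'h' → 'tuvyeh'

'tuvyeh'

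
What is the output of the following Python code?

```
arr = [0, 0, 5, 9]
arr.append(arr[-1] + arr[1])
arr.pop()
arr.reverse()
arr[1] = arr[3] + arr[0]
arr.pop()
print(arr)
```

[9, 9, 0]

append arr[-1]+arr[1] = 9+0 = 9 → [0, 0, 5, 9, 9]
pop() removes 9 → [0, 0, 5, 9]
reverse → [9, 5, 0, 0]
arr[1] = arr[3]+arr[0] = 0+9 = 9 → [9, 9, 0, 0]
pop() removes 0 → [9, 9, 0]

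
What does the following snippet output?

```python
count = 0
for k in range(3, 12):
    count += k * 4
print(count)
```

252

k=3: count = 0+3*4 = 12
k=4: count = 12+4*4 = 28
k=5: count = 28+5*4 = 48
k=6: count = 48+6*4 = 72
k=7: count = 72+7*4 = 100
k=8: count = 100+8*4 = 132
k=9: count = 132+9*4 = 168
k=10: count = 168+10*4 = 208
k=11: count = 208+11*4 = 252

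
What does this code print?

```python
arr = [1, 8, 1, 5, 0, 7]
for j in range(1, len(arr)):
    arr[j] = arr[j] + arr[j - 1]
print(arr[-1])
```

22

j=1: arr[1] = 8+1 = 9 → [1, 9, 1, 5, 0, 7]
j=2: arr[2] = 1+9 = 10 → [1, 9, 10, 5, 0, 7]
j=3: arr[3] = 5+10 = 15 → [1, 9, 10, 15, 0, 7]
j=4: arr[4] = 0+15 = 15 → [1, 9, 10, 15, 15, 7]
j=5: arr[5] = 7+15 = 22 → [1, 9, 10, 15, 15, 22]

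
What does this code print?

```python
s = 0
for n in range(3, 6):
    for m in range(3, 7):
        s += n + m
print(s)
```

n=3,m=3: s = 0+6 = 6
n=3,m=4: s = 6+7 = 13
n=3,m=5: s = 13+8 = 21
n=3,m=6: s = 21+9 = 30
n=4,m=3: s = 30+7 = 37
n=4,m=4: s = 37+8 = 45
n=4,m=5: s = 45+9 = 54
n=4,m=6: s = 54+10 = 64
n=5,m=3: s = 64+8 = 72
n=5,m=4: s = 72+9 = 81
n=5,m=5: s = 81+10 = 91
n=5,m=6: s = 91+11 = 102

102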